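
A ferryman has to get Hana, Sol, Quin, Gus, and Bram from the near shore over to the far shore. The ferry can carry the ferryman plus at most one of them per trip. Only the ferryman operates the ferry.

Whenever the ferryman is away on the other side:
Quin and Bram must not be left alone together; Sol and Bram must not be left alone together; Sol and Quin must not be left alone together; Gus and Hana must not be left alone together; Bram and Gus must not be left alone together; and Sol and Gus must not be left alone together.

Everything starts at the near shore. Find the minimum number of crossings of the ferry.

impossible

Whatever the first load, the items left behind include a forbidden pair without the ferryman. No opening move is safe, so no plan exists.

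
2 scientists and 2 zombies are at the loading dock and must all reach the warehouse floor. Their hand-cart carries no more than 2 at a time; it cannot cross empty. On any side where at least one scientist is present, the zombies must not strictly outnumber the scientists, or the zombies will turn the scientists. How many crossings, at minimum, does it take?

Counting alone: each trip to the warehouse floor takes at most 2 across and each return brings at least 1 back, so after t trips out (and t−1 returns) at most 2t − (t−1) of the 4 are across; that first reaches 4 at t = 3, so at least 5 crossings are needed.
The plan below uses exactly 5 crossings, so it is optimal:
1. 2 zombies → the warehouse floor.  (the loading dock: 2S 0Z; the warehouse floor: 0S 2Z)
2. 1 zombie ← the loading dock.  (the loading dock: 2S 1Z; the warehouse floor: 0S 1Z)
3. 2 scientists → the warehouse floor.  (the loading dock: 0S 1Z; the warehouse floor: 2S 1Z)
4. 1 zombie ← the loading dock.  (the loading dock: 0S 2Z; the warehouse floor: 2S 0Z)
5. 2 zombies → the warehouse floor.  (the loading dock: 0S 0Z; the warehouse floor: 2S 2Z)

5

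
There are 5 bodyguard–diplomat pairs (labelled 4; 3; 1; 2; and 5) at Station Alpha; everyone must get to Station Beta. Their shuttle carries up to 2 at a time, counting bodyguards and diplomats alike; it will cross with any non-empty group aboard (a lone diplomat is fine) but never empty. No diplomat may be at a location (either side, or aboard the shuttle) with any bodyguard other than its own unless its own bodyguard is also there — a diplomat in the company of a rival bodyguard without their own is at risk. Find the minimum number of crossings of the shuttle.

impossible

Following every safe sequence of crossings from the start, the most of the 10 that can be at Station Beta as the shuttle arrives there on crossings 1, 3, 5, 7 is 2, 3, 4, 5 respectively; the best ever achieved is 5 of 10.
From crossing 9 on, no configuration arises that was not already reachable earlier: only 82 distinct safe configurations (who is on which side, and where the shuttle is) can ever be reached, none of them has everyone across, and every continuation just revisits them. So no valid plan exists.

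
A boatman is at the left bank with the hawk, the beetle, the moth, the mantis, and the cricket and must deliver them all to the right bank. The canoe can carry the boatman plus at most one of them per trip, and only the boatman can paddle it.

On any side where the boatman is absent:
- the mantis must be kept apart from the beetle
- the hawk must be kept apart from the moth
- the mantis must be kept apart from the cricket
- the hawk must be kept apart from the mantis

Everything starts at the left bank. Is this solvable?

No

Whatever the first load, the items left behind include a forbidden pair without the boatman. No opening move is safe, so no plan exists.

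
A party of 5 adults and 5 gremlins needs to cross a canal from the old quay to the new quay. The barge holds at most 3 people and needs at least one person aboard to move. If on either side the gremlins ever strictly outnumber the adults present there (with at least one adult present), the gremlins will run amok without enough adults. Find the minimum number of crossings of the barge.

Counting alone: each trip to the new quay takes at most 3 across and each return brings at least 1 back, so after t trips out (and t−1 returns) at most 3t − (t−1) of the 10 are across; that first reaches 10 at t = 5, so at least 9 crossings are needed.
The safety rule pushes this higher. Following every safe sequence of crossings, the most of the 10 that can be at the new quay as the barge arrives there on crossing 9 is 9 — never all 10.
So no plan with fewer than 11 crossings exists, and this one achieves 11:
1. 2 gremlins → the new quay.  (the old quay: 5A 3G; the new quay: 0A 2G)
2. 1 gremlin ← the old quay.  (the old quay: 5A 4G; the new quay: 0A 1G)
3. 3 gremlins → the new quay.  (the old quay: 5A 1G; the new quay: 0A 4G)
4. 1 gremlin ← the old quay.  (the old quay: 5A 2G; the new quay: 0A 3G)
5. 3 adults → the new quay.  (the old quay: 2A 2G; the new quay: 3A 3G)
6. 1 adult and 1 gremlin ← the old quay.  (the old quay: 3A 3G; the new quay: 2A 2G)
7. 3 adults → the new quay.  (the old quay: 0A 3G; the new quay: 5A 2G)
8. 1 gremlin ← the old quay.  (the old quay: 0A 4G; the new quay: 5A 1G)
9. 2 gremlins → the new quay.  (the old quay: 0A 2G; the new quay: 5A 3G)
10. 1 gremlin ← the old quay.  (the old quay: 0A 3G; the new quay: 5A 2G)
11. 3 gremlins → the new quay.  (the old quay: 0A 0G; the new quay: 5A 5G)

11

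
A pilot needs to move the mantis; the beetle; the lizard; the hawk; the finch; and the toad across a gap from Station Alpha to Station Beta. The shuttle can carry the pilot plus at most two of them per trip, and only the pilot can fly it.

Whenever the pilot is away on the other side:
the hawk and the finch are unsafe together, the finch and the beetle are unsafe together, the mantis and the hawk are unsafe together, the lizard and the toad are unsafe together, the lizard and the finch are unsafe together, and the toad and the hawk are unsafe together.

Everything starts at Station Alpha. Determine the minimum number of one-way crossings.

Whatever the first load, the items left behind include a forbidden pair without the pilot. No opening move is safe, so no plan exists.

impossible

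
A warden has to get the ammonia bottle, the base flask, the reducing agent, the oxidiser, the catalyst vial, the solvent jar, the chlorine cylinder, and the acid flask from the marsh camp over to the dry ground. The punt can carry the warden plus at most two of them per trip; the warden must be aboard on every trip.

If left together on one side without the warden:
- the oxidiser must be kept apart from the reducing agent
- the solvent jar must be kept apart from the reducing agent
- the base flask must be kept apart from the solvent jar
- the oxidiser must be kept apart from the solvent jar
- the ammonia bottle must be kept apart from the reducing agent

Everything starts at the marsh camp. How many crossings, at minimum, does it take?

13

Counting alone: the warden can take at most 2 across per trip to the dry ground, so moving all 8 needs at least 4 loaded trips out, with a return between consecutive ones — at least 7 crossings.
The safety rule pushes this higher. Following every safe sequence of crossings, the most of the 8 that can be at the dry ground as the punt arrives there on crossings 7, 9, 11 is 5, 6, 7 respectively — never all 8.
So no plan with fewer than 13 crossings exists, and this one achieves 13:
1. Warden goes to the dry ground with the reducing agent and the solvent jar.
2. Warden goes back to the marsh camp with the reducing agent.
3. Warden goes to the dry ground with the ammonia bottle and the reducing agent.
4. Warden goes back to the marsh camp with the reducing agent.
5. Warden goes to the dry ground with the base flask and the oxidiser.
6. Warden goes back to the marsh camp with the solvent jar.
7. Warden goes to the dry ground with the catalyst vial and the reducing agent.
8. Warden goes back to the marsh camp with the reducing agent.
9. Warden goes to the dry ground with the chlorine cylinder and the reducing agent.
10. Warden goes back to the marsh camp with the reducing agent.
11. Warden goes to the dry ground with the acid flask and the reducing agent.
12. Warden goes back to the marsh camp with the reducing agent.
13. Warden goes to the dry ground with the reducing agent and the solvent jar.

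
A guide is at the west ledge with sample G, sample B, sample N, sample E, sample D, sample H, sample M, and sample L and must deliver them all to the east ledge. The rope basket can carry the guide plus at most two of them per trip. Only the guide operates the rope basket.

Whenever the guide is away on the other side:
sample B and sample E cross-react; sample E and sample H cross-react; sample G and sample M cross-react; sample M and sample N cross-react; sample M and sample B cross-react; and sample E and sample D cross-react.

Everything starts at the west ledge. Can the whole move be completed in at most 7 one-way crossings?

No

Counting alone: the guide can take at most 2 across per trip to the east ledge, so moving all 8 needs at least 4 loaded trips out, with a return between consecutive ones — at least 7 crossings.
The safety rule pushes this higher. Following every safe sequence of crossings, the most of the 8 that can be at the east ledge as the rope basket arrives there on crossing 7 is 6 — never all 8.
So the move cannot be finished within 7 crossings. (The shortest complete plan takes 9:)
1. Guide goes to the east ledge with sample E and sample M.  [the west ledge: sample B, sample D, sample G, sample H, sample L, sample N | the east ledge: sample E, sample M]
2. Guide goes back to the west ledge alone.  [the west ledge: sample B, sample D, sample G, sample H, sample L, sample N | the east ledge: sample E, sample M]
3. Guide goes to the east ledge with sample G and sample N.  [the west ledge: sample B, sample D, sample H, sample L | the east ledge: sample E, sample G, sample M, sample N]
4. Guide goes back to the west ledge with sample M.  [the west ledge: sample B, sample D, sample H, sample L, sample M | the east ledge: sample E, sample G, sample N]
5. Guide goes to the east ledge with sample B and sample D.  [the west ledge: sample H, sample L, sample M | the east ledge: sample B, sample D, sample E, sample G, sample N]
6. Guide goes back to the west ledge with sample E.  [the west ledge: sample E, sample H, sample L, sample M | the east ledge: sample B, sample D, sample G, sample N]
7. Guide goes to the east ledge with sample H and sample L.  [the west ledge: sample E, sample M | the east ledge: sample B, sample D, sample G, sample H, sample L, sample N]
8. Guide goes back to the west ledge alone.  [the west ledge: sample E, sample M | the east ledge: sample B, sample D, sample G, sample H, sample L, sample N]
9. Guide goes to the east ledge with sample E and sample M.  [the west ledge: — | the east ledge: sample B, sample D, sample E, sample G, sample H, sample L, sample M, sample N]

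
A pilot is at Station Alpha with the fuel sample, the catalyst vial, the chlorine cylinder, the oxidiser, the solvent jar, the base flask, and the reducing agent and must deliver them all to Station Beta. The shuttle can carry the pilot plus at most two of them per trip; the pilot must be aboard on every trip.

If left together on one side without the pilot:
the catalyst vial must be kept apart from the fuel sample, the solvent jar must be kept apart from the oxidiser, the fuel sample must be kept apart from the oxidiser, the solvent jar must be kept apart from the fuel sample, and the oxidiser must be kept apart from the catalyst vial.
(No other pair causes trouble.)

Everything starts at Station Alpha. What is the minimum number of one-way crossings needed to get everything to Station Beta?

Counting alone: the pilot can take at most 2 across per trip to Station Beta, so moving all 7 needs at least 4 loaded trips out, with a return between consecutive ones — at least 7 crossings.
The safety rule pushes this higher. Following every safe sequence of crossings, the most of the 7 that can be at Station Beta as the shuttle arrives there on crossings 7, 9 is 5, 6 respectively — never all 7.
So no plan with fewer than 11 crossings exists, and this one achieves 11:
1. Pilot goes to Station Beta with the fuel sample and the oxidiser.  [Station Alpha: the base flask, the catalyst vial, the chlorine cylinder, the reducing agent, the solvent jar | Station Beta: the fuel sample, the oxidiser]
2. Pilot goes back to Station Alpha with the fuel sample.  [Station Alpha: the base flask, the catalyst vial, the chlorine cylinder, the fuel sample, the reducing agent, the solvent jar | Station Beta: the oxidiser]
3. Pilot goes to Station Beta with the chlorine cylinder and the fuel sample.  [Station Alpha: the base flask, the catalyst vial, the reducing agent, the solvent jar | Station Beta: the chlorine cylinder, the fuel sample, the oxidiser]
4. Pilot goes back to Station Alpha with the fuel sample.  [Station Alpha: the base flask, the catalyst vial, the fuel sample, the reducing agent, the solvent jar | Station Beta: the chlorine cylinder, the oxidiser]
5. Pilot goes to Station Beta with the base flask and the fuel sample.  [Station Alpha: the catalyst vial, the reducing agent, the solvent jar | Station Beta: the base flask, the chlorine cylinder, the fuel sample, the oxidiser]
6. Pilot goes back to Station Alpha with the fuel sample.  [Station Alpha: the catalyst vial, the fuel sample, the reducing agent, the solvent jar | Station Beta: the base flask, the chlorine cylinder, the oxidiser]
7. Pilot goes to Station Beta with the fuel sample and the reducing agent.  [Station Alpha: the catalyst vial, the solvent jar | Station Beta: the base flask, the chlorine cylinder, the fuel sample, the oxidiser, the reducing agent]
8. Pilot goes back to Station Alpha with the fuel sample.  [Station Alpha: the catalyst vial, the fuel sample, the solvent jar | Station Beta: the base flask, the chlorine cylinder, the oxidiser, the reducing agent]
9. Pilot goes to Station Beta with the catalyst vial and the solvent jar.  [Station Alpha: the fuel sample | Station Beta: the base flask, the catalyst vial, the chlorine cylinder, the oxidiser, the reducing agent, the solvent jar]
10. Pilot goes back to Station Alpha with the oxidiser.  [Station Alpha: the fuel sample, the oxidiser | Station Beta: the base flask, the catalyst vial, the chlorine cylinder, the reducing agent, the solvent jar]
11. Pilot goes to Station Beta with the fuel sample and the oxidiser.  [Station Alpha: — | Station Beta: the base flask, the catalyst vial, the chlorine cylinder, the fuel sample, the oxidiser, the reducing agent, the solvent jar]

11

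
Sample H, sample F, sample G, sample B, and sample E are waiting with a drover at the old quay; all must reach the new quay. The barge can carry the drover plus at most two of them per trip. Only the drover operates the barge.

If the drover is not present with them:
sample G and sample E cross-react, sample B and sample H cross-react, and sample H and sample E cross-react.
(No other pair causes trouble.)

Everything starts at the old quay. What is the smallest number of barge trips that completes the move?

Counting alone: the drover can take at most 2 across per trip to the new quay, so moving all 5 needs at least 3 loaded trips out, with a return between consecutive ones — at least 5 crossings.
The plan below uses exactly 5 crossings, so it is optimal:
1. Drover goes to the new quay with sample G and sample H.
2. Drover goes back to the old quay alone.
3. Drover goes to the new quay with sample F.
4. Drover goes back to the old quay alone.
5. Drover goes to the new quay with sample B and sample E.

5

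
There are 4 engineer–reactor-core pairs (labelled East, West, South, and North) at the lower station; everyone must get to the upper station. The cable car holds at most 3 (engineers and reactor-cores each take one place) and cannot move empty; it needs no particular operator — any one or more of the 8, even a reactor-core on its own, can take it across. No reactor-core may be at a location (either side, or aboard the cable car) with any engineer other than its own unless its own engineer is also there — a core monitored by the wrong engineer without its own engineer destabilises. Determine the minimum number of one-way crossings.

9

Counting alone: each trip to the upper station takes at most 3 across and each return brings at least 1 back, so after t trips out (and t−1 returns) at most 3t − (t−1) of the 8 are across; that first reaches 8 at t = 4, so at least 7 crossings are needed.
The safety rule pushes this higher. Following every safe sequence of crossings, the most of the 8 that can be at the upper station as the cable car arrives there on crossing 7 is 7 — never all 8.
So no plan with fewer than 9 crossings exists, and this one achieves 9:
1. engineer East and reactor-core East cross → the upper station.
2. engineer East crosses ← the lower station.
3. engineer East, engineer West, and reactor-core West cross → the upper station.
4. engineer East and reactor-core East cross ← the lower station.
5. engineer East, engineer North, and engineer South cross → the upper station.
6. reactor-core West crosses ← the lower station.
7. reactor-core East and reactor-core West cross → the upper station.
8. reactor-core East crosses ← the lower station.
9. reactor-core East, reactor-core North, and reactor-core South cross → the upper station.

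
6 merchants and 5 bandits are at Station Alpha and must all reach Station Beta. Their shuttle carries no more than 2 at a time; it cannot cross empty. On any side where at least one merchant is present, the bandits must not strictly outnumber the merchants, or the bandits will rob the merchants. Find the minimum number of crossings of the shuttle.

Counting alone: each trip to Station Beta takes at most 2 across and each return brings at least 1 back, so after t trips out (and t−1 returns) at most 2t − (t−1) of the 11 are across; that first reaches 11 at t = 10, so at least 19 crossings are needed.
The plan below uses exactly 19 crossings, so it is optimal:
1. 2 bandits → Station Beta.  (Station Alpha: 6M 3B; Station Beta: 0M 2B)
2. 1 bandit ← Station Alpha.  (Station Alpha: 6M 4B; Station Beta: 0M 1B)
3. 2 bandits → Station Beta.  (Station Alpha: 6M 2B; Station Beta: 0M 3B)
4. 1 bandit ← Station Alpha.  (Station Alpha: 6M 3B; Station Beta: 0M 2B)
5. 2 merchants → Station Beta.  (Station Alpha: 4M 3B; Station Beta: 2M 2B)
6. 1 bandit ← Station Alpha.  (Station Alpha: 4M 4B; Station Beta: 2M 1B)
7. 1 merchant and 1 bandit → Station Beta.  (Station Alpha: 3M 3B; Station Beta: 3M 2B)
8. 1 merchant ← Station Alpha.  (Station Alpha: 4M 3B; Station Beta: 2M 2B)
9. 1 merchant and 1 bandit → Station Beta.  (Station Alpha: 3M 2B; Station Beta: 3M 3B)
10. 1 bandit ← Station Alpha.  (Station Alpha: 3M 3B; Station Beta: 3M 2B)
11. 1 merchant and 1 bandit → Station Beta.  (Station Alpha: 2M 2B; Station Beta: 4M 3B)
12. 1 merchant ← Station Alpha.  (Station Alpha: 3M 2B; Station Beta: 3M 3B)
13. 1 merchant and 1 bandit → Station Beta.  (Station Alpha: 2M 1B; Station Beta: 4M 4B)
14. 1 bandit ← Station Alpha.  (Station Alpha: 2M 2B; Station Beta: 4M 3B)
15. 1 merchant and 1 bandit → Station Beta.  (Station Alpha: 1M 1B; Station Beta: 5M 4B)
16. 1 merchant ← Station Alpha.  (Station Alpha: 2M 1B; Station Beta: 4M 4B)
17. 1 merchant and 1 bandit → Station Beta.  (Station Alpha: 1M 0B; Station Beta: 5M 5B)
18. 1 bandit ← Station Alpha.  (Station Alpha: 1M 1B; Station Beta: 5M 4B)
19. 1 merchant and 1 bandit → Station Beta.  (Station Alpha: 0M 0B; Station Beta: 6M 5B)

19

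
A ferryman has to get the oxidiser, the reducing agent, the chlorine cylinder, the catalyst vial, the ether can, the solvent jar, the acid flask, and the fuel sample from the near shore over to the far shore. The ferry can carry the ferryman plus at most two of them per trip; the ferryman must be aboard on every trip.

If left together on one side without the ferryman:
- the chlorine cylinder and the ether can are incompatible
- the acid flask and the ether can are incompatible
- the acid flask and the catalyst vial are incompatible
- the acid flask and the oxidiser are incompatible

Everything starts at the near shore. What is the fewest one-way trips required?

9

Counting alone: the ferryman can take at most 2 across per trip to the far shore, so moving all 8 needs at least 4 loaded trips out, with a return between consecutive ones — at least 7 crossings.
The safety rule pushes this higher. Following every safe sequence of crossings, the most of the 8 that can be at the far shore as the ferry arrives there on crossing 7 is 7 — never all 8.
So no plan with fewer than 9 crossings exists, and this one achieves 9:
1. Ferryman goes to the far shore with the acid flask and the chlorine cylinder.  [the near shore: the catalyst vial, the ether can, the fuel sample, the oxidiser, the reducing agent, the solvent jar | the far shore: the acid flask, the chlorine cylinder]
2. Ferryman goes back to the near shore alone.  [the near shore: the catalyst vial, the ether can, the fuel sample, the oxidiser, the reducing agent, the solvent jar | the far shore: the acid flask, the chlorine cylinder]
3. Ferryman goes to the far shore with the reducing agent.  [the near shore: the catalyst vial, the ether can, the fuel sample, the oxidiser, the solvent jar | the far shore: the acid flask, the chlorine cylinder, the reducing agent]
4. Ferryman goes back to the near shore alone.  [the near shore: the catalyst vial, the ether can, the fuel sample, the oxidiser, the solvent jar | the far shore: the acid flask, the chlorine cylinder, the reducing agent]
5. Ferryman goes to the far shore with the fuel sample and the solvent jar.  [the near shore: the catalyst vial, the ether can, the oxidiser | the far shore: the acid flask, the chlorine cylinder, the fuel sample, the reducing agent, the solvent jar]
6. Ferryman goes back to the near shore alone.  [the near shore: the catalyst vial, the ether can, the oxidiser | the far shore: the acid flask, the chlorine cylinder, the fuel sample, the reducing agent, the solvent jar]
7. Ferryman goes to the far shore with the catalyst vial and the oxidiser.  [the near shore: the ether can | the far shore: the acid flask, the catalyst vial, the chlorine cylinder, the fuel sample, the oxidiser, the reducing agent, the solvent jar]
8. Ferryman goes back to the near shore with the acid flask.  [the near shore: the acid flask, the ether can | the far shore: the catalyst vial, the chlorine cylinder, the fuel sample, the oxidiser, the reducing agent, the solvent jar]
9. Ferryman goes to the far shore with the acid flask and the ether can.  [the near shore: — | the far shore: the acid flask, the catalyst vial, the chlorine cylinder, the ether can, the fuel sample, the oxidiser, the reducing agent, the solvent jar]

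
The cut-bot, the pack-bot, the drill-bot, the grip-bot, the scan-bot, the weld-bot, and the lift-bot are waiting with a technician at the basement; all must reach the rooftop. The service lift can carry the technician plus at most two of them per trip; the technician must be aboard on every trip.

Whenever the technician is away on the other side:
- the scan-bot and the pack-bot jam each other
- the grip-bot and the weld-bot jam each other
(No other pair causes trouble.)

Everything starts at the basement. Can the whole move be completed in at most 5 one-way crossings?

No

Counting alone: the technician can take at most 2 across per trip to the rooftop, so moving all 7 needs at least 4 loaded trips out, with a return between consecutive ones — at least 7 crossings.
Since 5 < 7, 5 crossings cannot be enough. (The shortest complete plan in fact takes 7:)
1. Technician goes to the rooftop with the grip-bot and the pack-bot.
2. Technician goes back to the basement alone.
3. Technician goes to the rooftop with the cut-bot.
4. Technician goes back to the basement alone.
5. Technician goes to the rooftop with the drill-bot and the lift-bot.
6. Technician goes back to the basement alone.
7. Technician goes to the rooftop with the scan-bot and the weld-bot.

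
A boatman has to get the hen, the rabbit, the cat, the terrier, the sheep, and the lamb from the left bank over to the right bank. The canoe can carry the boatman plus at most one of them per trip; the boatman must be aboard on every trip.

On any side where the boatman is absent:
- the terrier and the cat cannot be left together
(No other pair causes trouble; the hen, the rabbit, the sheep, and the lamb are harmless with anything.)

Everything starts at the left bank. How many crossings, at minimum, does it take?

Counting alone: the boatman can take at most 1 across per trip to the right bank, so moving all 6 needs at least 6 loaded trips out, with a return between consecutive ones — at least 11 crossings.
The plan below uses exactly 11 crossings, so it is optimal:
1. Boatman goes to the right bank with the cat.  [the left bank: the hen, the lamb, the rabbit, the sheep, the terrier | the right bank: the cat]
2. Boatman goes back to the left bank alone.  [the left bank: the hen, the lamb, the rabbit, the sheep, the terrier | the right bank: the cat]
3. Boatman goes to the right bank with the hen.  [the left bank: the lamb, the rabbit, the sheep, the terrier | the right bank: the cat, the hen]
4. Boatman goes back to the left bank alone.  [the left bank: the lamb, the rabbit, the sheep, the terrier | the right bank: the cat, the hen]
5. Boatman goes to the right bank with the rabbit.  [the left bank: the lamb, the sheep, the terrier | the right bank: the cat, the hen, the rabbit]
6. Boatman goes back to the left bank alone.  [the left bank: the lamb, the sheep, the terrier | the right bank: the cat, the hen, the rabbit]
7. Boatman goes to the right bank with the sheep.  [the left bank: the lamb, the terrier | the right bank: the cat, the hen, the rabbit, the sheep]
8. Boatman goes back to the left bank alone.  [the left bank: the lamb, the terrier | the right bank: the cat, the hen, the rabbit, the sheep]
9. Boatman goes to the right bank with the lamb.  [the left bank: the terrier | the right bank: the cat, the hen, the lamb, the rabbit, the sheep]
10. Boatman goes back to the left bank alone.  [the left bank: the terrier | the right bank: the cat, the hen, the lamb, the rabbit, the sheep]
11. Boatman goes to the right bank with the terrier.  [the left bank: — | the right bank: the cat, the hen, the lamb, the rabbit, the sheep, the terrier]

11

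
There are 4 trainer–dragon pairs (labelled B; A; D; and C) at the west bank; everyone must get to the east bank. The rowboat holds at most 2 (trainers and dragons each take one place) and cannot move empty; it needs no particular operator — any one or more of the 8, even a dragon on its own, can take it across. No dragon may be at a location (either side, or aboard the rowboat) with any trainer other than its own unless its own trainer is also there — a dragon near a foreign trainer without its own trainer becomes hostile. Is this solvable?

Following every safe sequence of crossings from the start, the most of the 8 that can be at the east bank as the rowboat arrives there on crossings 1, 3, 5 is 2, 3, 4 respectively; the best ever achieved is 4 of 8.
From crossing 7 on, no configuration arises that was not already reachable earlier: only 44 distinct safe configurations (who is on which side, and where the rowboat is) can ever be reached, none of them has everyone across, and every continuation just revisits them. So no valid plan exists.

No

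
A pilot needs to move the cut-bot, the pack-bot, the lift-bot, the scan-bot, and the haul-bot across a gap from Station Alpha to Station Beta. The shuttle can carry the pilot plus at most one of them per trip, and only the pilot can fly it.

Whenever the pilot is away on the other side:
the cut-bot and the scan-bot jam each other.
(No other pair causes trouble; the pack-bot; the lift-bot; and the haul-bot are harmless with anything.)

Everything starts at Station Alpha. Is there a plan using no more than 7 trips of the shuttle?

No

Counting alone: the pilot can take at most 1 across per trip to Station Beta, so moving all 5 needs at least 5 loaded trips out, with a return between consecutive ones — at least 9 crossings.
Since 7 < 9, 7 crossings cannot be enough. (The shortest complete plan in fact takes 9:)
1. Pilot goes to Station Beta with the cut-bot.  [Station Alpha: the haul-bot, the lift-bot, the pack-bot, the scan-bot | Station Beta: the cut-bot]
2. Pilot goes back to Station Alpha alone.  [Station Alpha: the haul-bot, the lift-bot, the pack-bot, the scan-bot | Station Beta: the cut-bot]
3. Pilot goes to Station Beta with the pack-bot.  [Station Alpha: the haul-bot, the lift-bot, the scan-bot | Station Beta: the cut-bot, the pack-bot]
4. Pilot goes back to Station Alpha alone.  [Station Alpha: the haul-bot, the lift-bot, the scan-bot | Station Beta: the cut-bot, the pack-bot]
5. Pilot goes to Station Beta with the lift-bot.  [Station Alpha: the haul-bot, the scan-bot | Station Beta: the cut-bot, the lift-bot, the pack-bot]
6. Pilot goes back to Station Alpha alone.  [Station Alpha: the haul-bot, the scan-bot | Station Beta: the cut-bot, the lift-bot, the pack-bot]
7. Pilot goes to Station Beta with the haul-bot.  [Station Alpha: the scan-bot | Station Beta: the cut-bot, the haul-bot, the lift-bot, the pack-bot]
8. Pilot goes back to Station Alpha alone.  [Station Alpha: the scan-bot | Station Beta: the cut-bot, the haul-bot, the lift-bot, the pack-bot]
9. Pilot goes to Station Beta with the scan-bot.  [Station Alpha: — | Station Beta: the cut-bot, the haul-bot, the lift-bot, the pack-bot, the scan-bot]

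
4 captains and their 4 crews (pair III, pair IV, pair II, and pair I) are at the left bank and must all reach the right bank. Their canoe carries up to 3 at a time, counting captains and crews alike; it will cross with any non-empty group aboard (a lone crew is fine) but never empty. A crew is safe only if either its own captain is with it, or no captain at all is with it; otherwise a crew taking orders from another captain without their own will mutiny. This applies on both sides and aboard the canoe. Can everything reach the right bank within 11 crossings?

Yes — this plan uses 9 crossings (≤ 11):
1. captain III and crew III cross → the right bank.
2. captain III crosses ← the left bank.
3. captain III, captain IV, and crew IV cross → the right bank.
4. captain III and crew III cross ← the left bank.
5. captain I, captain II, and captain III cross → the right bank.
6. crew IV crosses ← the left bank.
7. crew III and crew IV cross → the right bank.
8. crew III crosses ← the left bank.
9. crew I, crew II, and crew III cross → the right bank.

Yes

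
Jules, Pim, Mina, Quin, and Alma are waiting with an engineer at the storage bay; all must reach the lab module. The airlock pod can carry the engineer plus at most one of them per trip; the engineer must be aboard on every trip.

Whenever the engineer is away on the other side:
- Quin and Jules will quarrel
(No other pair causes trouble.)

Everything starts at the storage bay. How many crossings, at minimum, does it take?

Counting alone: the engineer can take at most 1 across per trip to the lab module, so moving all 5 needs at least 5 loaded trips out, with a return between consecutive ones — at least 9 crossings.
The plan below uses exactly 9 crossings, so it is optimal:
1. Engineer goes to the lab module with Jules.
2. Engineer goes back to the storage bay alone.
3. Engineer goes to the lab module with Pim.
4. Engineer goes back to the storage bay alone.
5. Engineer goes to the lab module with Mina.
6. Engineer goes back to the storage bay alone.
7. Engineer goes to the lab module with Alma.
8. Engineer goes back to the storage bay alone.
9. Engineer goes to the lab module with Quin.

9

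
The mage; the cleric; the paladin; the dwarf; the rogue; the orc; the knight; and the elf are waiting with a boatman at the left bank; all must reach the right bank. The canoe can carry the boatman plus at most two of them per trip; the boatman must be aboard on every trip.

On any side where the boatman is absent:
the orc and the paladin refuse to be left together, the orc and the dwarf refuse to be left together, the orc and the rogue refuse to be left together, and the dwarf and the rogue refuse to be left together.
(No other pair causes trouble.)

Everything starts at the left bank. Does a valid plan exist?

Yes

1. Boatman goes to the right bank with the dwarf and the orc.
2. Boatman goes back to the left bank with the dwarf.
3. Boatman goes to the right bank with the dwarf and the mage.
4. Boatman goes back to the left bank with the dwarf.
5. Boatman goes to the right bank with the cleric and the dwarf.
6. Boatman goes back to the left bank with the dwarf.
7. Boatman goes to the right bank with the dwarf and the paladin.
8. Boatman goes back to the left bank with the orc.
9. Boatman goes to the right bank with the knight and the rogue.
10. Boatman goes back to the left bank with the dwarf.
11. Boatman goes to the right bank with the dwarf and the elf.
12. Boatman goes back to the left bank with the dwarf.
13. Boatman goes to the right bank with the dwarf and the orc.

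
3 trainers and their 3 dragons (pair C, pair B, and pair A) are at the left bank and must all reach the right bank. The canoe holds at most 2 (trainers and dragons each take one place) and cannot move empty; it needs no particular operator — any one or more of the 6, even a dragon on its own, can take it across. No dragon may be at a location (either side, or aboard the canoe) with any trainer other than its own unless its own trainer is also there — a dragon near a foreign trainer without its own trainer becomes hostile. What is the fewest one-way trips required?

Counting alone: each trip to the right bank takes at most 2 across and each return brings at least 1 back, so after t trips out (and t−1 returns) at most 2t − (t−1) of the 6 are across; that first reaches 6 at t = 5, so at least 9 crossings are needed.
The safety rule pushes this higher. Following every safe sequence of crossings, the most of the 6 that can be at the right bank as the canoe arrives there on crossing 9 is 5 — never all 6.
So no plan with fewer than 11 crossings exists, and this one achieves 11:
1. dragon C and trainer C cross → the right bank.
2. trainer C crosses ← the left bank.
3. dragon A and dragon B cross → the right bank.
4. dragon C crosses ← the left bank.
5. trainer A and trainer B cross → the right bank.
6. dragon B and trainer B cross ← the left bank.
7. trainer B and trainer C cross → the right bank.
8. dragon A crosses ← the left bank.
9. dragon B and dragon C cross → the right bank.
10. trainer A crosses ← the left bank.
11. dragon A and trainer A cross → the right bank.

11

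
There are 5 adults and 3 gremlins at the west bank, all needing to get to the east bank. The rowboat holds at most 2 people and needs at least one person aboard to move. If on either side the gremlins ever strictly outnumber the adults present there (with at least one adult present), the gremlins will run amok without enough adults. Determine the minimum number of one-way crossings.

Counting alone: each trip to the east bank takes at most 2 across and each return brings at least 1 back, so after t trips out (and t−1 returns) at most 2t − (t−1) of the 8 are across; that first reaches 8 at t = 7, so at least 13 crossings are needed.
The plan below uses exactly 13 crossings, so it is optimal:
1. 2 gremlins → the east bank.  (the west bank: 5A 1G; the east bank: 0A 2G)
2. 1 gremlin ← the west bank.  (the west bank: 5A 2G; the east bank: 0A 1G)
3. 2 gremlins → the east bank.  (the west bank: 5A 0G; the east bank: 0A 3G)
4. 1 gremlin ← the west bank.  (the west bank: 5A 1G; the east bank: 0A 2G)
5. 2 adults → the east bank.  (the west bank: 3A 1G; the east bank: 2A 2G)
6. 1 gremlin ← the west bank.  (the west bank: 3A 2G; the east bank: 2A 1G)
7. 1 adult and 1 gremlin → the east bank.  (the west bank: 2A 1G; the east bank: 3A 2G)
8. 1 gremlin ← the west bank.  (the west bank: 2A 2G; the east bank: 3A 1G)
9. 2 gremlins → the east bank.  (the west bank: 2A 0G; the east bank: 3A 3G)
10. 1 gremlin ← the west bank.  (the west bank: 2A 1G; the east bank: 3A 2G)
11. 1 adult and 1 gremlin → the east bank.  (the west bank: 1A 0G; the east bank: 4A 3G)
12. 1 gremlin ← the west bank.  (the west bank: 1A 1G; the east bank: 4A 2G)
13. 1 adult and 1 gremlin → the east bank.  (the west bank: 0A 0G; the east bank: 5A 3G)

13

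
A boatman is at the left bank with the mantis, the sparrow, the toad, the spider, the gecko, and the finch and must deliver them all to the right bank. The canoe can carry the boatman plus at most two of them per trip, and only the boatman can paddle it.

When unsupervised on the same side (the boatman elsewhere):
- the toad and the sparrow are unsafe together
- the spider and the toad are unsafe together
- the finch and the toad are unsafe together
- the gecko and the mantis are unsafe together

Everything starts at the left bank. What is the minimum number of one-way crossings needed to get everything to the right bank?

Counting alone: the boatman can take at most 2 across per trip to the right bank, so moving all 6 needs at least 3 loaded trips out, with a return between consecutive ones — at least 5 crossings.
The safety rule pushes this higher. Following every safe sequence of crossings, the most of the 6 that can be at the right bank as the canoe arrives there on crossing 5 is 5 — never all 6.
So no plan with fewer than 7 crossings exists, and this one achieves 7:
1. Boatman goes to the right bank with the mantis and the toad.  [the left bank: the finch, the gecko, the sparrow, the spider | the right bank: the mantis, the toad]
2. Boatman goes back to the left bank alone.  [the left bank: the finch, the gecko, the sparrow, the spider | the right bank: the mantis, the toad]
3. Boatman goes to the right bank with the sparrow.  [the left bank: the finch, the gecko, the spider | the right bank: the mantis, the sparrow, the toad]
4. Boatman goes back to the left bank with the toad.  [the left bank: the finch, the gecko, the spider, the toad | the right bank: the mantis, the sparrow]
5. Boatman goes to the right bank with the finch and the spider.  [the left bank: the gecko, the toad | the right bank: the finch, the mantis, the sparrow, the spider]
6. Boatman goes back to the left bank alone.  [the left bank: the gecko, the toad | the right bank: the finch, the mantis, the sparrow, the spider]
7. Boatman goes to the right bank with the gecko and the toad.  [the left bank: — | the right bank: the finch, the gecko, the mantis, the sparrow, the spider, the toad]

7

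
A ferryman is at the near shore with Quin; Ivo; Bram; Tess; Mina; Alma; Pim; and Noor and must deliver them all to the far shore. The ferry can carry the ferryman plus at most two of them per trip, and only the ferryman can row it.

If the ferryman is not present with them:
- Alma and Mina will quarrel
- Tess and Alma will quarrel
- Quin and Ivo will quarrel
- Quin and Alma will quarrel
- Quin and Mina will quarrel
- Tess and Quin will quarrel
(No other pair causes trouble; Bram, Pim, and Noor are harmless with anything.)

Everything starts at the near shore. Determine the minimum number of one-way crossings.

Counting alone: the ferryman can take at most 2 across per trip to the far shore, so moving all 8 needs at least 4 loaded trips out, with a return between consecutive ones — at least 7 crossings.
The safety rule pushes this higher. Following every safe sequence of crossings, the most of the 8 that can be at the far shore as the ferry arrives there on crossings 7, 9, 11 is 5, 6, 7 respectively — never all 8.
So no plan with fewer than 13 crossings exists, and this one achieves 13:
1. Ferryman goes to the far shore with Alma and Quin.
2. Ferryman goes back to the near shore with Quin.
3. Ferryman goes to the far shore with Ivo and Quin.
4. Ferryman goes back to the near shore with Quin.
5. Ferryman goes to the far shore with Bram and Quin.
6. Ferryman goes back to the near shore with Quin.
7. Ferryman goes to the far shore with Pim and Quin.
8. Ferryman goes back to the near shore with Quin.
9. Ferryman goes to the far shore with Noor and Quin.
10. Ferryman goes back to the near shore with Quin.
11. Ferryman goes to the far shore with Mina and Tess.
12. Ferryman goes back to the near shore with Alma.
13. Ferryman goes to the far shore with Alma and Quin.

13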